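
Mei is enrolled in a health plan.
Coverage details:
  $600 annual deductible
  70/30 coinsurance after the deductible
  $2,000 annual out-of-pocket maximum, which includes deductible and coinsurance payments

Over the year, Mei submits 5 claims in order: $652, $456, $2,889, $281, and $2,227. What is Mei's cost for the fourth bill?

$84.30

Claim 1 ($652): $600 to deductible, leaving $52; 30% of $52 = $15.60. Cost to patient: $615.60. OOP to date $615.60.
Claim 2 ($456): deductible already satisfied, so patient's share is 30% × $456 = $136.80. Cost to patient: $136.80. OOP to date $752.40.
Claim 3 ($2,889): 30% coinsurance on $2,889 = $866.70. Cost to patient: $866.70. OOP to date $1,619.10.
Claim 4 ($281): deductible already satisfied, so patient's share is 30% × $281 = $84.30. Patient pays $84.30; OOP now $1,703.40.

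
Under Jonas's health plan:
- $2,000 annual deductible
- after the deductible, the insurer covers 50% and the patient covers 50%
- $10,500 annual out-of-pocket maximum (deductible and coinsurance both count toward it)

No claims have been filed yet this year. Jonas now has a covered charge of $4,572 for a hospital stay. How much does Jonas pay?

The full $2,000 deductible is still open; $2,000 of this bill applies to it.
That leaves $4,572 − $2,000 = $2,572 for coinsurance.
50% of $2,572 = $1,286 falls to the patient.
That puts the patient's cost at $2,000 + $1,286 = $3,286 before any cap.
Cumulative spending $0 + $3,286 = $3,286 stays under the $10,500 maximum.

$3,286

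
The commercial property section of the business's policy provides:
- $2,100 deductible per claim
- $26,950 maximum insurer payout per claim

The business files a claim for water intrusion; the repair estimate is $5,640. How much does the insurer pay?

$3,540

Subtract the deductible: $5,640 − $2,100 = $3,540.
$3,540 ≤ $26,950, so the limit doesn't bind; insurer pays $3,540.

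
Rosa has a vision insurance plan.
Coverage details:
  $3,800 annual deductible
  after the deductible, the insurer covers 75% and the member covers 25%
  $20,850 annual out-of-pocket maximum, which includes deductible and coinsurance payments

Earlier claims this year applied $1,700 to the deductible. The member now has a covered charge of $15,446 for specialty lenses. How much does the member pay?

Remaining deductible: $3,800 − $1,700 = $2,100.
That leaves $15,446 − $2,100 = $13,346 for coinsurance.
25% of $13,346 = $3,336.50 falls to the member.
That puts the member's cost at $2,100 + $3,336.50 = $5,436.50 before any cap.
Year-to-date out-of-pocket becomes $1,700 + $5,436.50 = $7,136.50, still under the $20,850 maximum, so no cap applies.

$5,436.50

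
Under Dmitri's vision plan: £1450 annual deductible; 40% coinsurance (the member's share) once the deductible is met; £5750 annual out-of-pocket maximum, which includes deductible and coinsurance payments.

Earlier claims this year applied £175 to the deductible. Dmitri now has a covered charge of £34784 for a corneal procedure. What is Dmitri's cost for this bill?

£5575

£175 of the £1450 deductible is already met, leaving £1275.
That leaves £34784 − £1275 = £33509 for coinsurance.
Member's 40% share of £33509 is £13403.60.
That puts the member's cost at £1275 + £13403.60 = £14678.60 before any cap.
That would bring total out-of-pocket to £14853.60, past the £5750 cap. The member is capped at £5750 − £175 = £5575 on this claim.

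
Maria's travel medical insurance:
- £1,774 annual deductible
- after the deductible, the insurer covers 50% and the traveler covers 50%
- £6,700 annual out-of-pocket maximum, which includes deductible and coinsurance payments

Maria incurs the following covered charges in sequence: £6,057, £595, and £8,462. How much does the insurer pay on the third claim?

Claim 1 — £6,057: £1,774 finishes the deductible; £4,283 goes to coinsurance; traveler's 50% is £2,141.50. Cost to traveler: £3,915.50. OOP to date £3,915.50. Insurer: £6,057 − £3,915.50 = £2,141.50.
Claim 2 — £595: deductible met; 50% of £595 = £297.50. Traveler owes £297.50 (running OOP £4,213). Insurer: £595 − £297.50 = £297.50.
Claim 3 — £8,462: deductible met; 50% of £8,462 = £4,231. Adding that to £4,213 gives £8,444, past the £6,700 cap; traveler pays only £6,700 − £4,213 = £2,487. Insurer: £8,462 − £2,487 = £5,975.

£5,975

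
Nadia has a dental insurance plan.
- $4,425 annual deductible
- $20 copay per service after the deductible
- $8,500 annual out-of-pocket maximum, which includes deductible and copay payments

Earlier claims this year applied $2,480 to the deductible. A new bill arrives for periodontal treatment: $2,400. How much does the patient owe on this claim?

$1,965

$2,480 of the $4,425 deductible is already met, leaving $1,945.
That leaves $2,400 − $1,945 = $455 for the copay.
Copay on this service: $20.
Patient responsibility before any cap: $1,945 + $20 = $1,965.
Year-to-date out-of-pocket becomes $2,480 + $1,965 = $4,445, still under the $8,500 maximum, so no cap applies.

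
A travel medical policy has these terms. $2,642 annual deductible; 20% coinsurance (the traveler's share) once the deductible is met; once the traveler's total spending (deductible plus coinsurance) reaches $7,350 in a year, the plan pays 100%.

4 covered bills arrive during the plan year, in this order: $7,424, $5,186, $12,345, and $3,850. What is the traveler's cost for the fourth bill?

$245.40

Claim 1 — $7,424: $2,642 to deductible, leaving $4,782; traveler's 20% is $956.40. Traveler pays $3,598.40; OOP now $3,598.40.
Claim 2 — $5,186: deductible met; 20% of $5,186 = $1,037.20. Cost to traveler: $1,037.20. OOP to date $4,635.60.
Claim 3 — $12,345: deductible already satisfied, so traveler's share is 20% × $12,345 = $2,469. Traveler pays $2,469; OOP now $7,104.60.
Claim 4 — $3,850: 20% coinsurance on $3,850 = $770. Adding that to $7,104.60 gives $7,874.60, past the $7,350 cap; traveler pays only $7,350 − $7,104.60 = $245.40.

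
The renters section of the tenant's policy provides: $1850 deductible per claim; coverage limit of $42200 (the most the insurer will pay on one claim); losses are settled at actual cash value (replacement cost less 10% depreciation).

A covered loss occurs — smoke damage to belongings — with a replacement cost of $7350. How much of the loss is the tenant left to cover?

Actual cash value after 10% depreciation: $7350 × 90% = $6615.
Less the $1850 deductible: $6615 − $1850 = $4765.
That's under the $42200 cap, so the insurer reimburses the full $4765.
Tenant's share is the uncovered remainder: $7350 − $4765 = $2585.

$2585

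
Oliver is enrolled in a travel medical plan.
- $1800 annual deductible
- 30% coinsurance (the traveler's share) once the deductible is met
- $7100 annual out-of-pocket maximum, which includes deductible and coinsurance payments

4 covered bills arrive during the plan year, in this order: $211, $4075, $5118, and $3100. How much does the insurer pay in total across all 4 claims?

#1 ($211): fully absorbed by the deductible. Traveler owes $211 (running OOP $211). Plan pays $211 − $211 = $0.
#2 ($4075): $1589 finishes the deductible; $2486 goes to coinsurance; 30% of $2486 = $745.80. Cost to traveler: $2334.80. OOP to date $2545.80. Insurer: $4075 − $2334.80 = $1740.20.
#3 ($5118): 30% coinsurance on $5118 = $1535.40. Traveler pays $1535.40; OOP now $4081.20. Insurer: $5118 − $1535.40 = $3582.60.
#4 ($3100): deductible already satisfied, so traveler's share is 30% × $3100 = $930. Cost to traveler: $930. OOP to date $5011.20. Insurer: $3100 − $930 = $2170.
Insurer total = bills − traveler's total = $12504 − $5011.20 = $7492.80.

$7492.80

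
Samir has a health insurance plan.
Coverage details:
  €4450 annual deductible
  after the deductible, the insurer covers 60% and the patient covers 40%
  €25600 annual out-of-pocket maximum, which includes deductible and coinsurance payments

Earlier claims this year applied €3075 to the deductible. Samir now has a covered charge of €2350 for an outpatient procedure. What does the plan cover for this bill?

€585

€3075 of the €4450 deductible is already met, leaving €1375.
That leaves €2350 − €1375 = €975 for coinsurance.
Coinsurance: €975 × 40% = €390.
Patient responsibility before any cap: €1375 + €390 = €1765.
Cumulative spending €3075 + €1765 = €4840 stays under the €25600 maximum.
Insurer pays the balance: €2350 − €1765 = €585.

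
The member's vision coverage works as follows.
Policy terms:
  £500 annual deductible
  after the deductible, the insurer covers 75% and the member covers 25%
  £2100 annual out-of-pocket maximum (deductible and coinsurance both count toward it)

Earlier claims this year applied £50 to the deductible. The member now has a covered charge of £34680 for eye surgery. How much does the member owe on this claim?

Deductible still to meet: £500 − £50 = £450.
After the £450 deductible portion, £34680 − £450 = £34230 is subject to coinsurance.
Coinsurance: £34230 × 25% = £8557.50.
That puts the member's cost at £450 + £8557.50 = £9007.50 before any cap.
Year-to-date out-of-pocket would reach £50 + £9007.50 = £9057.50, above the £2100 maximum, so the member pays only £2100 − £50 = £2050.

£2050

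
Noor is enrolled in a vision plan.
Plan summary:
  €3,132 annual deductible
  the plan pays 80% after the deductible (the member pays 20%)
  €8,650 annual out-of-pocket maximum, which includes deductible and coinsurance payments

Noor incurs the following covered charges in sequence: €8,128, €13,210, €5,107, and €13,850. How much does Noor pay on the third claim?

Claim 1 — €8,128: deductible takes €3,132, €4,996 remains; 20% of €4,996 = €999.20. Member pays €4,131.20; OOP now €4,131.20.
Claim 2 — €13,210: 20% coinsurance on €13,210 = €2,642. Member owes €2,642 (running OOP €6,773.20).
Claim 3 — €5,107: 20% coinsurance on €5,107 = €1,021.40. Member pays €1,021.40; OOP now €7,794.60.

€1,021.40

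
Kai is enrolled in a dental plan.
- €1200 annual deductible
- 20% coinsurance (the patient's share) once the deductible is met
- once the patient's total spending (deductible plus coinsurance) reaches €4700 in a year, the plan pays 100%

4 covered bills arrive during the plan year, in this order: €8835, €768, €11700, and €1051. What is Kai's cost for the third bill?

€1819.40

Bill 1, €8835: €1200 finishes the deductible; €7635 goes to coinsurance; 20% of €7635 = €1527. Cost to patient: €2727. OOP to date €2727.
Bill 2, €768: deductible met; 20% of €768 = €153.60. Cost to patient: €153.60. OOP to date €2880.60.
Bill 3, €11700: deductible met; 20% of €11700 = €2340. That would push OOP to €5220.60, over the €4700 cap, so patient pays €4700 − €2880.60 = €1819.40.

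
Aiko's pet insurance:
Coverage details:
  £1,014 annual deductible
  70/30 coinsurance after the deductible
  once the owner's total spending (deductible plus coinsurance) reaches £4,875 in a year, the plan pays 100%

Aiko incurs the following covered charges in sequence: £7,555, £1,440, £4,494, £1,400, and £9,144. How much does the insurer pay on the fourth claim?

#1 (£7,555): deductible takes £1,014, £6,541 remains; coinsurance £6,541 × 30% = £1,962.30. Cost to owner: £2,976.30. OOP to date £2,976.30. Insurer: £7,555 − £2,976.30 = £4,578.70.
#2 (£1,440): deductible already satisfied, so owner's share is 30% × £1,440 = £432. Owner owes £432 (running OOP £3,408.30). Plan pays £1,440 − £432 = £1,008.
#3 (£4,494): deductible already satisfied, so owner's share is 30% × £4,494 = £1,348.20. Owner pays £1,348.20; OOP now £4,756.50. Insurer: £4,494 − £1,348.20 = £3,145.80.
#4 (£1,400): deductible already satisfied, so owner's share is 30% × £1,400 = £420. That would push OOP to £5,176.50, over the £4,875 cap, so owner pays £4,875 − £4,756.50 = £118.50. Insurer: £1,400 − £118.50 = £1,281.50.

£1,281.50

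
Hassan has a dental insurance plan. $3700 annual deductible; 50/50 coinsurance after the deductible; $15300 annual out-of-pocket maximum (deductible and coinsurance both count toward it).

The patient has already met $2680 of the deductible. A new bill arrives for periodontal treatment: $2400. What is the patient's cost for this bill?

Deductible still to meet: $3700 − $2680 = $1020.
The remaining $1380 (= $2400 − $1020) moves to coinsurance.
50% of $1380 = $690 falls to the patient.
So the patient owes $1020 + $690 = $1710 before any cap.
Total out-of-pocket so far would be $2680 + $1710 = $4390, below the $15300 cap — no reduction.

$1710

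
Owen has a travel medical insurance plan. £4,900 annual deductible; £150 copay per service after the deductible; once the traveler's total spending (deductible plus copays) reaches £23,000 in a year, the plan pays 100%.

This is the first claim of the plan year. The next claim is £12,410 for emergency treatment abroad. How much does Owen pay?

Nothing has been paid toward the £4,900 deductible, so the first £4,900 of this charge is applied there.
After the £4,900 deductible portion, £12,410 − £4,900 = £7,510 is subject to the copay.
Copay on this service: £150.
Traveler responsibility before any cap: £4,900 + £150 = £5,050.
Cumulative spending £0 + £5,050 = £5,050 stays under the £23,000 maximum.

£5,050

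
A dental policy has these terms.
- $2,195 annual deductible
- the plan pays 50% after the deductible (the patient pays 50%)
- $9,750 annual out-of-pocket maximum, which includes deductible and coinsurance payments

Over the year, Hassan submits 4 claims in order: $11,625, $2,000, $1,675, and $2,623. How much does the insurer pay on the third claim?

Bill 1, $11,625: $2,195 to deductible, leaving $9,430; patient's 50% is $4,715. Cost to patient: $6,910. OOP to date $6,910. Plan pays $11,625 − $6,910 = $4,715.
Bill 2, $2,000: deductible already satisfied, so patient's share is 50% × $2,000 = $1,000. Patient owes $1,000 (running OOP $7,910). Insurer: $2,000 − $1,000 = $1,000.
Bill 3, $1,675: 50% coinsurance on $1,675 = $837.50. Patient pays $837.50; OOP now $8,747.50. Plan pays $1,675 − $837.50 = $837.50.

$837.50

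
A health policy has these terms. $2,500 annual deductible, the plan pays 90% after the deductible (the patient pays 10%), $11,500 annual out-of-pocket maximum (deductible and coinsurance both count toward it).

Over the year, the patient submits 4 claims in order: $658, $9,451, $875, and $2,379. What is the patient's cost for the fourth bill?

$237.90

Bill 1, $658: all of it applies to the deductible. Patient owes $658 (running OOP $658).
Bill 2, $9,451: $1,842 to deductible, leaving $7,609; patient's 10% is $760.90. Patient owes $2,602.90 (running OOP $3,260.90).
Bill 3, $875: 10% coinsurance on $875 = $87.50. Cost to patient: $87.50. OOP to date $3,348.40.
Bill 4, $2,379: deductible already satisfied, so patient's share is 10% × $2,379 = $237.90. Patient pays $237.90; OOP now $3,586.30.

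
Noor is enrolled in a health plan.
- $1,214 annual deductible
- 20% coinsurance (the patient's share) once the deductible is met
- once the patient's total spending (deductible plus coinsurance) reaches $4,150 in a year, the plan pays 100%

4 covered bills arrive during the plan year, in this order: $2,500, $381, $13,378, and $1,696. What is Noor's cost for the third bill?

$2,602.60

Claim 1 ($2,500): deductible takes $1,214, $1,286 remains; patient's 20% is $257.20. Patient owes $1,471.20 (running OOP $1,471.20).
Claim 2 ($381): deductible met; 20% of $381 = $76.20. Patient pays $76.20; OOP now $1,547.40.
Claim 3 ($13,378): deductible met; 20% of $13,378 = $2,675.60. That would push OOP to $4,223, over the $4,150 cap, so patient pays $4,150 − $1,547.40 = $2,602.60.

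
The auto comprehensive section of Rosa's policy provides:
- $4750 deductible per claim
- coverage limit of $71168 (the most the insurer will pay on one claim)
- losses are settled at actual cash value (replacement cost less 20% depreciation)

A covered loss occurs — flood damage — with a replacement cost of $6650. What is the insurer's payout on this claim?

At 20% depreciation, ACV = $6650 − $1330 = $5320.
After the deductible, $5320 − $4750 = $570 remains.
$570 ≤ $71168, so the limit doesn't bind; insurer pays $570.

$570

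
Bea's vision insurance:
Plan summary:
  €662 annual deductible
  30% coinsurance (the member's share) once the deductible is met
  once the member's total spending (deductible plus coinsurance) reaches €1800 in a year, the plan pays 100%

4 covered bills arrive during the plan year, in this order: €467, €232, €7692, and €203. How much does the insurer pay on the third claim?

Bill 1, €467: fully absorbed by the deductible. Member owes €467 (running OOP €467). Plan pays €467 − €467 = €0.
Bill 2, €232: €195 finishes the deductible; €37 goes to coinsurance; 30% of €37 = €11.10. Member owes €206.10 (running OOP €673.10). Plan pays €232 − €206.10 = €25.90.
Bill 3, €7692: deductible already satisfied, so member's share is 30% × €7692 = €2307.60. That would push OOP to €2980.70, over the €1800 cap, so member pays €1800 − €673.10 = €1126.90. Plan pays €7692 − €1126.90 = €6565.10.

€6565.10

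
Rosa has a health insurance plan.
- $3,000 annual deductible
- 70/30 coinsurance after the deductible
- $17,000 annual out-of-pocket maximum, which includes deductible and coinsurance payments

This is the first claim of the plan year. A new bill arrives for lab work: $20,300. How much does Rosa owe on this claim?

$8,190

The full $3,000 deductible is still open; $3,000 of this bill applies to it.
That leaves $20,300 − $3,000 = $17,300 for coinsurance.
30% of $17,300 = $5,190 falls to the patient.
That puts the patient's cost at $3,000 + $5,190 = $8,190 before any cap.
Total out-of-pocket so far would be $0 + $8,190 = $8,190, below the $17,000 cap — no reduction.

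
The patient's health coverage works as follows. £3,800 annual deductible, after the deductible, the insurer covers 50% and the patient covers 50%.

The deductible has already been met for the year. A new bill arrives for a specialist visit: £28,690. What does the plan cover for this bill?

With the deductible met, the entire £28,690 is subject to coinsurance.
Coinsurance: £28,690 × 50% = £14,345.
Insurer pays the balance: £28,690 − £14,345 = £14,345.

£14,345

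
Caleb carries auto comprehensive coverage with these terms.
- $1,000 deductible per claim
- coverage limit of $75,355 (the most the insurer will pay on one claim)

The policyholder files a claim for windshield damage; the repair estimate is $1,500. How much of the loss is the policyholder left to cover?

$1,000

Subtract the deductible: $1,500 − $1,000 = $500.
$500 is within the $75,355 limit, so the insurer pays $500.
Policyholder's share is the uncovered remainder: $1,500 − $500 = $1,000.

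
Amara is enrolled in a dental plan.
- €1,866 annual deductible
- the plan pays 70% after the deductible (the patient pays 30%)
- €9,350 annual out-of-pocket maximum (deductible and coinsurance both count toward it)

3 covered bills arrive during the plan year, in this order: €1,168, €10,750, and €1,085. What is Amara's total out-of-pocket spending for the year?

€5,207.10

Bill 1, €1,168: entire amount goes to the deductible. Cost to patient: €1,168. OOP to date €1,168.
Bill 2, €10,750: deductible takes €698, €10,052 remains; 30% of €10,052 = €3,015.60. Patient owes €3,713.60 (running OOP €4,881.60).
Bill 3, €1,085: deductible already satisfied, so patient's share is 30% × €1,085 = €325.50. Patient pays €325.50; OOP now €5,207.10.
Summing the patient's payments: €1,168 + €3,713.60 + €325.50 = €5,207.10.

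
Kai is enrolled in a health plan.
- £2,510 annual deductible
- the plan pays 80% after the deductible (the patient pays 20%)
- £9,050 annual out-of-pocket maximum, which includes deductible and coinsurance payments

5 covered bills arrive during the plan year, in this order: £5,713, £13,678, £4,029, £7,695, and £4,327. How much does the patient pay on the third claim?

Claim 1 (£5,713): £2,510 finishes the deductible; £3,203 goes to coinsurance; patient's 20% is £640.60. Patient pays £3,150.60; OOP now £3,150.60.
Claim 2 (£13,678): deductible met; 20% of £13,678 = £2,735.60. Cost to patient: £2,735.60. OOP to date £5,886.20.
Claim 3 (£4,029): 20% coinsurance on £4,029 = £805.80. Patient owes £805.80 (running OOP £6,692).

£805.80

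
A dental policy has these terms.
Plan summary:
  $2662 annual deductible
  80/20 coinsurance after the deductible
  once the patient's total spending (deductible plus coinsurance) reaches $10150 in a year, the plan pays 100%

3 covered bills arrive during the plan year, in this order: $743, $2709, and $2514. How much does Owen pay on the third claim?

#1 ($743): all of it applies to the deductible. Patient owes $743 (running OOP $743).
#2 ($2709): $1919 to deductible, leaving $790; patient's 20% is $158. Patient owes $2077 (running OOP $2820).
#3 ($2514): 20% coinsurance on $2514 = $502.80. Patient owes $502.80 (running OOP $3322.80).

$502.80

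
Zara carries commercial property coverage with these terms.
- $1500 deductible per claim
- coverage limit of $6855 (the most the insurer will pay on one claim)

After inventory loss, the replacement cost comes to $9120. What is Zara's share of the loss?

$2265

Less the $1500 deductible: $9120 − $1500 = $7620.
Since $7620 > $6855, the payout is capped at $6855.
The business bears the rest of the original loss: $9120 − $6855 = $2265.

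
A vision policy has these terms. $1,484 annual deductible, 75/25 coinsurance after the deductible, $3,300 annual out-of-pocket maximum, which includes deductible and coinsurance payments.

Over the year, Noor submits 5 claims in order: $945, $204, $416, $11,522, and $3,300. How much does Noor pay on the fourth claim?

$1,795.75

Claim 1 ($945): fully absorbed by the deductible. Member owes $945 (running OOP $945).
Claim 2 ($204): fully absorbed by the deductible. Member owes $204 (running OOP $1,149).
Claim 3 ($416): deductible takes $335, $81 remains; member's 25% is $20.25. Member owes $355.25 (running OOP $1,504.25).
Claim 4 ($11,522): 25% coinsurance on $11,522 = $2,880.50. Adding that to $1,504.25 gives $4,384.75, past the $3,300 cap; member pays only $3,300 − $1,504.25 = $1,795.75.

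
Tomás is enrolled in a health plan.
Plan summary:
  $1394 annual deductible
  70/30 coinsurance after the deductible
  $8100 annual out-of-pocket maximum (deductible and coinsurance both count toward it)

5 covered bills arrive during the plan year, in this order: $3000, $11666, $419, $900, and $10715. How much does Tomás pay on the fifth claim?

$2328.70

Claim 1 ($3000): $1394 to deductible, leaving $1606; patient's 30% is $481.80. Patient owes $1875.80 (running OOP $1875.80).
Claim 2 ($11666): deductible met; 30% of $11666 = $3499.80. Patient owes $3499.80 (running OOP $5375.60).
Claim 3 ($419): 30% coinsurance on $419 = $125.70. Cost to patient: $125.70. OOP to date $5501.30.
Claim 4 ($900): deductible already satisfied, so patient's share is 30% × $900 = $270. Cost to patient: $270. OOP to date $5771.30.
Claim 5 ($10715): 30% coinsurance on $10715 = $3214.50. Adding that to $5771.30 gives $8985.80, past the $8100 cap; patient pays only $8100 − $5771.30 = $2328.70.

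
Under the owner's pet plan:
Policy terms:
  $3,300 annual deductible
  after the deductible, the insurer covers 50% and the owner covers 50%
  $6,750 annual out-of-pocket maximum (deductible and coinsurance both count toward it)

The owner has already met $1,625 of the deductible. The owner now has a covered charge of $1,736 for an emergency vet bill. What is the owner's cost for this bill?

Remaining deductible: $3,300 − $1,625 = $1,675.
After the $1,675 deductible portion, $1,736 − $1,675 = $61 is subject to coinsurance.
50% of $61 = $30.50 falls to the owner.
That puts the owner's cost at $1,675 + $30.50 = $1,705.50 before any cap.
Year-to-date out-of-pocket becomes $1,625 + $1,705.50 = $3,330.50, still under the $6,750 maximum, so no cap applies.

$1,705.50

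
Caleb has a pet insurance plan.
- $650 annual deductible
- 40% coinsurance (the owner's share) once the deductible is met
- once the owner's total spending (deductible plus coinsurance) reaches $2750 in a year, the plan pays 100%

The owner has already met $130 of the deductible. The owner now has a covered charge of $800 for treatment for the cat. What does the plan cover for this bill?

$168

$130 of the $650 deductible is already met, leaving $520.
After the $520 deductible portion, $800 − $520 = $280 is subject to coinsurance.
Coinsurance: $280 × 40% = $112.
That puts the owner's cost at $520 + $112 = $632 before any cap.
Year-to-date out-of-pocket becomes $130 + $632 = $762, still under the $2750 maximum, so no cap applies.
Insurer pays the balance: $800 − $632 = $168.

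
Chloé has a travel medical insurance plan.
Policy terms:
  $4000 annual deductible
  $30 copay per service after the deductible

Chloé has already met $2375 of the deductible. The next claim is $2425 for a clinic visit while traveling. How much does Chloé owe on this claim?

$1655

Deductible still to meet: $4000 − $2375 = $1625.
The remaining $800 (= $2425 − $1625) moves to the copay.
Copay on this service: $30.
That puts the traveler's cost at $1625 + $30 = $1655.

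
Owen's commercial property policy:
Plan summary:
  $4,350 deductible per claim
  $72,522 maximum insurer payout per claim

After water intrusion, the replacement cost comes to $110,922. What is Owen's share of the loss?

$38,400

After the deductible, $110,922 − $4,350 = $106,572 remains.
The $72,522 per-incident cap binds; insurer pays $72,522.
Business's share is the uncovered remainder: $110,922 − $72,522 = $38,400.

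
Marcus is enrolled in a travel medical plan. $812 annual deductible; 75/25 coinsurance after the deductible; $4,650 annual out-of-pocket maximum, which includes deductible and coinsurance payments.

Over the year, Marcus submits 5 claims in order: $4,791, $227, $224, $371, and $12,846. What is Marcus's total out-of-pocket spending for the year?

$4,650

Claim 1 — $4,791: deductible takes $812, $3,979 remains; traveler's 25% is $994.75. Cost to traveler: $1,806.75. OOP to date $1,806.75.
Claim 2 — $227: 25% coinsurance on $227 = $56.75. Cost to traveler: $56.75. OOP to date $1,863.50.
Claim 3 — $224: 25% coinsurance on $224 = $56. Traveler pays $56; OOP now $1,919.50.
Claim 4 — $371: deductible already satisfied, so traveler's share is 25% × $371 = $92.75. Traveler owes $92.75 (running OOP $2,012.25).
Claim 5 — $12,846: deductible met; 25% of $12,846 = $3,211.50. OOP would hit $5,223.75 > $4,650, so the cap limits the traveler to $4,650 − $2,012.25 = $2,637.75.
Summing the traveler's payments: $1,806.75 + $56.75 + $56 + $92.75 + $2,637.75 = $4,650.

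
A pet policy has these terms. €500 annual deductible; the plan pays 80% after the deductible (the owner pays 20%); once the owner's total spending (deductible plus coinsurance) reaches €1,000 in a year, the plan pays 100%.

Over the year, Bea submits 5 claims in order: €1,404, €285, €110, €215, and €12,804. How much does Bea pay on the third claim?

Bill 1, €1,404: deductible takes €500, €904 remains; coinsurance €904 × 20% = €180.80. Cost to owner: €680.80. OOP to date €680.80.
Bill 2, €285: deductible met; 20% of €285 = €57. Owner pays €57; OOP now €737.80.
Bill 3, €110: deductible met; 20% of €110 = €22. Owner owes €22 (running OOP €759.80).

€22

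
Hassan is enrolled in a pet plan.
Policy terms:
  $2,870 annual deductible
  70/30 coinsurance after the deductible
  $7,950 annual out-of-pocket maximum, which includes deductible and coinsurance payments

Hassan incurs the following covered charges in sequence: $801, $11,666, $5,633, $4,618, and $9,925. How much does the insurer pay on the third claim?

Claim 1 ($801): fully absorbed by the deductible. Owner pays $801; OOP now $801. Insurer: $801 − $801 = $0.
Claim 2 ($11,666): deductible takes $2,069, $9,597 remains; 30% of $9,597 = $2,879.10. Owner owes $4,948.10 (running OOP $5,749.10). Insurer: $11,666 − $4,948.10 = $6,717.90.
Claim 3 ($5,633): deductible already satisfied, so owner's share is 30% × $5,633 = $1,689.90. Owner owes $1,689.90 (running OOP $7,439). Plan pays $5,633 − $1,689.90 = $3,943.10.

$3,943.10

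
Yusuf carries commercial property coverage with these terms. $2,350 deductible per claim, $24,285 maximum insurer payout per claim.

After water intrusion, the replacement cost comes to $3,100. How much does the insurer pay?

Subtract the deductible: $3,100 − $2,350 = $750.
$750 ≤ $24,285, so the limit doesn't bind; insurer pays $750.

$750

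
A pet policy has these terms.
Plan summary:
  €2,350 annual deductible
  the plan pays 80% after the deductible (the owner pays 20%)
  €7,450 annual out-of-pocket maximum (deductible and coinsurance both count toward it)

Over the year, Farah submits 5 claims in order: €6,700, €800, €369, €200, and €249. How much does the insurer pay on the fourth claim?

€160

Claim 1 (€6,700): €2,350 to deductible, leaving €4,350; owner's 20% is €870. Owner pays €3,220; OOP now €3,220. Plan pays €6,700 − €3,220 = €3,480.
Claim 2 (€800): 20% coinsurance on €800 = €160. Owner pays €160; OOP now €3,380. Plan pays €800 − €160 = €640.
Claim 3 (€369): deductible met; 20% of €369 = €73.80. Cost to owner: €73.80. OOP to date €3,453.80. Insurer: €369 − €73.80 = €295.20.
Claim 4 (€200): deductible already satisfied, so owner's share is 20% × €200 = €40. Owner owes €40 (running OOP €3,493.80). Plan pays €200 − €40 = €160.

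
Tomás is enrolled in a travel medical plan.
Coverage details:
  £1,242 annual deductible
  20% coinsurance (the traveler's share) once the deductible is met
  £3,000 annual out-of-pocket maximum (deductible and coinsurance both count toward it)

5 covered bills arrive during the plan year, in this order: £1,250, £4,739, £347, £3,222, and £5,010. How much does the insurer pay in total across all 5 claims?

Claim 1 — £1,250: £1,242 to deductible, leaving £8; 20% of £8 = £1.60. Traveler pays £1,243.60; OOP now £1,243.60. Insurer: £1,250 − £1,243.60 = £6.40.
Claim 2 — £4,739: 20% coinsurance on £4,739 = £947.80. Traveler pays £947.80; OOP now £2,191.40. Insurer: £4,739 − £947.80 = £3,791.20.
Claim 3 — £347: deductible met; 20% of £347 = £69.40. Cost to traveler: £69.40. OOP to date £2,260.80. Insurer: £347 − £69.40 = £277.60.
Claim 4 — £3,222: 20% coinsurance on £3,222 = £644.40. Traveler pays £644.40; OOP now £2,905.20. Plan pays £3,222 − £644.40 = £2,577.60.
Claim 5 — £5,010: deductible already satisfied, so traveler's share is 20% × £5,010 = £1,002. Adding that to £2,905.20 gives £3,907.20, past the £3,000 cap; traveler pays only £3,000 − £2,905.20 = £94.80. Insurer: £5,010 − £94.80 = £4,915.20.
Insurer total = bills − traveler's total = £14,568 − £3,000 = £11,568.

£11,568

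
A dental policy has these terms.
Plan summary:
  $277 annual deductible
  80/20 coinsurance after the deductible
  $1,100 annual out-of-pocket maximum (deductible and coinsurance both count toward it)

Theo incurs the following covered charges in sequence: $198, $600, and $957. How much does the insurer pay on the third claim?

Claim 1 — $198: entire amount goes to the deductible. Patient owes $198 (running OOP $198). Plan pays $198 − $198 = $0.
Claim 2 — $600: deductible takes $79, $521 remains; coinsurance $521 × 20% = $104.20. Cost to patient: $183.20. OOP to date $381.20. Plan pays $600 − $183.20 = $416.80.
Claim 3 — $957: deductible already satisfied, so patient's share is 20% × $957 = $191.40. Patient owes $191.40 (running OOP $572.60). Insurer: $957 − $191.40 = $765.60.

$765.60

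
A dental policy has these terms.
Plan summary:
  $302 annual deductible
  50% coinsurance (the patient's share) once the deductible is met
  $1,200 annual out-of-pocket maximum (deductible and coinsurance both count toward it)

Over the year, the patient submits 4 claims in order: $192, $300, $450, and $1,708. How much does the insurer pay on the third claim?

$225

Claim 1 ($192): entire amount goes to the deductible. Patient owes $192 (running OOP $192). Plan pays $192 − $192 = $0.
Claim 2 ($300): deductible takes $110, $190 remains; patient's 50% is $95. Patient owes $205 (running OOP $397). Insurer: $300 − $205 = $95.
Claim 3 ($450): deductible already satisfied, so patient's share is 50% × $450 = $225. Patient owes $225 (running OOP $622). Plan pays $450 − $225 = $225.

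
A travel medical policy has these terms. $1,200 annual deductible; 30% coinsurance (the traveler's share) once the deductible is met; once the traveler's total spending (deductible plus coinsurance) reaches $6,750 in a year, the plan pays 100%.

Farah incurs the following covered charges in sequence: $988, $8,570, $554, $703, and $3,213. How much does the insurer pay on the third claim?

#1 ($988): entire amount goes to the deductible. Traveler owes $988 (running OOP $988). Plan pays $988 − $988 = $0.
#2 ($8,570): $212 finishes the deductible; $8,358 goes to coinsurance; coinsurance $8,358 × 30% = $2,507.40. Traveler owes $2,719.40 (running OOP $3,707.40). Plan pays $8,570 − $2,719.40 = $5,850.60.
#3 ($554): deductible met; 30% of $554 = $166.20. Traveler pays $166.20; OOP now $3,873.60. Insurer: $554 − $166.20 = $387.80.

$387.80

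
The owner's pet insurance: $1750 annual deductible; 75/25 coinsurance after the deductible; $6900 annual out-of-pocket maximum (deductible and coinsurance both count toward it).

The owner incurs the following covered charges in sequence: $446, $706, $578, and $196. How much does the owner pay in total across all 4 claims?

Claim 1 — $446: fully absorbed by the deductible. Cost to owner: $446. OOP to date $446.
Claim 2 — $706: fully absorbed by the deductible. Owner owes $706 (running OOP $1152).
Claim 3 — $578: entire amount goes to the deductible. Cost to owner: $578. OOP to date $1730.
Claim 4 — $196: $20 finishes the deductible; $176 goes to coinsurance; owner's 25% is $44. Owner owes $64 (running OOP $1794).
Total paid by the owner: $446 + $706 + $578 + $64 = $1794.

$1794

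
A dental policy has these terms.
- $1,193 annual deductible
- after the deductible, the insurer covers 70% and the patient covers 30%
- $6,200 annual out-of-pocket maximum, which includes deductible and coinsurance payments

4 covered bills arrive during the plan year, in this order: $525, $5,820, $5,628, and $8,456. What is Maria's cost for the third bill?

$1,688.40

Bill 1, $525: fully absorbed by the deductible. Patient pays $525; OOP now $525.
Bill 2, $5,820: deductible takes $668, $5,152 remains; coinsurance $5,152 × 30% = $1,545.60. Patient owes $2,213.60 (running OOP $2,738.60).
Bill 3, $5,628: deductible met; 30% of $5,628 = $1,688.40. Patient pays $1,688.40; OOP now $4,427.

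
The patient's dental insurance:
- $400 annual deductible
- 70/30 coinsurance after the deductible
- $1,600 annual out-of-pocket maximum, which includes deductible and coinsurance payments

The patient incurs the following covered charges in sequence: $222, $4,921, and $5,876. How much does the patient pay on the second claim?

$1,378

Claim 1 — $222: fully absorbed by the deductible. Cost to patient: $222. OOP to date $222.
Claim 2 — $4,921: deductible takes $178, $4,743 remains; patient's 30% is $1,422.90. Claim cost before the cap: $178 + $1,422.90 = $1,600.90. That would push OOP to $1,822.90, over the $1,600 cap, so patient pays $1,600 − $222 = $1,378.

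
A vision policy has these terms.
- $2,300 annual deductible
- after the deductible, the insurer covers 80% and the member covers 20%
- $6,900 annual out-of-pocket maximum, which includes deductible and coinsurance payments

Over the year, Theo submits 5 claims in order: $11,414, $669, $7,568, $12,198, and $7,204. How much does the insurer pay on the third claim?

$6,054.40

#1 ($11,414): $2,300 finishes the deductible; $9,114 goes to coinsurance; 20% of $9,114 = $1,822.80. Member pays $4,122.80; OOP now $4,122.80. Plan pays $11,414 − $4,122.80 = $7,291.20.
#2 ($669): deductible already satisfied, so member's share is 20% × $669 = $133.80. Member pays $133.80; OOP now $4,256.60. Plan pays $669 − $133.80 = $535.20.
#3 ($7,568): deductible met; 20% of $7,568 = $1,513.60. Member owes $1,513.60 (running OOP $5,770.20). Plan pays $7,568 − $1,513.60 = $6,054.40.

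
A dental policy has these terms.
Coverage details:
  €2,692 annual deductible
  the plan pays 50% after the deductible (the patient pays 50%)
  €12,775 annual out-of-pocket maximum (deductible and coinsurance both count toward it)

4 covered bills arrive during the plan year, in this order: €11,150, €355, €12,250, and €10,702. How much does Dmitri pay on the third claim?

Claim 1 (€11,150): €2,692 to deductible, leaving €8,458; patient's 50% is €4,229. Cost to patient: €6,921. OOP to date €6,921.
Claim 2 (€355): 50% coinsurance on €355 = €177.50. Patient owes €177.50 (running OOP €7,098.50).
Claim 3 (€12,250): deductible already satisfied, so patient's share is 50% × €12,250 = €6,125. Adding that to €7,098.50 gives €13,223.50, past the €12,775 cap; patient pays only €12,775 − €7,098.50 = €5,676.50.

€5,676.50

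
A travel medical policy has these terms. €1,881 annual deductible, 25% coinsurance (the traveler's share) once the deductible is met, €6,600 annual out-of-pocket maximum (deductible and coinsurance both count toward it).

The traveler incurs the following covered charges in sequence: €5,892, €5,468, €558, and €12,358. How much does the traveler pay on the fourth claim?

€2,209.75

Bill 1, €5,892: €1,881 to deductible, leaving €4,011; 25% of €4,011 = €1,002.75. Cost to traveler: €2,883.75. OOP to date €2,883.75.
Bill 2, €5,468: deductible already satisfied, so traveler's share is 25% × €5,468 = €1,367. Traveler pays €1,367; OOP now €4,250.75.
Bill 3, €558: 25% coinsurance on €558 = €139.50. Traveler pays €139.50; OOP now €4,390.25.
Bill 4, €12,358: deductible met; 25% of €12,358 = €3,089.50. That would push OOP to €7,479.75, over the €6,600 cap, so traveler pays €6,600 − €4,390.25 = €2,209.75.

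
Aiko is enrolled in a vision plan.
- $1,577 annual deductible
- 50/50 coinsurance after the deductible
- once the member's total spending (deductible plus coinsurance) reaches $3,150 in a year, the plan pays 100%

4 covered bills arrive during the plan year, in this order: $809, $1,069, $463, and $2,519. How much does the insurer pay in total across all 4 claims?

Bill 1, $809: all of it applies to the deductible. Member pays $809; OOP now $809. Insurer: $809 − $809 = $0.
Bill 2, $1,069: $768 to deductible, leaving $301; member's 50% is $150.50. Cost to member: $918.50. OOP to date $1,727.50. Plan pays $1,069 − $918.50 = $150.50.
Bill 3, $463: 50% coinsurance on $463 = $231.50. Member owes $231.50 (running OOP $1,959). Plan pays $463 − $231.50 = $231.50.
Bill 4, $2,519: deductible met; 50% of $2,519 = $1,259.50. That would push OOP to $3,218.50, over the $3,150 cap, so member pays $3,150 − $1,959 = $1,191. Insurer: $2,519 − $1,191 = $1,328.
Insurer total = bills − member's total = $4,860 − $3,150 = $1,710.

$1,710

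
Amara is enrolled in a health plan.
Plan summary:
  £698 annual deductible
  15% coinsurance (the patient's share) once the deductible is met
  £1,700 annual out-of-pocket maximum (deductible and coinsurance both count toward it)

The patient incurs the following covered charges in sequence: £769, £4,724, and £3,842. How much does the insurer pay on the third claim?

Bill 1, £769: £698 to deductible, leaving £71; patient's 15% is £10.65. Patient owes £708.65 (running OOP £708.65). Plan pays £769 − £708.65 = £60.35.
Bill 2, £4,724: deductible already satisfied, so patient's share is 15% × £4,724 = £708.60. Patient owes £708.60 (running OOP £1,417.25). Insurer: £4,724 − £708.60 = £4,015.40.
Bill 3, £3,842: deductible already satisfied, so patient's share is 15% × £3,842 = £576.30. That would push OOP to £1,993.55, over the £1,700 cap, so patient pays £1,700 − £1,417.25 = £282.75. Plan pays £3,842 − £282.75 = £3,559.25.

£3,559.25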